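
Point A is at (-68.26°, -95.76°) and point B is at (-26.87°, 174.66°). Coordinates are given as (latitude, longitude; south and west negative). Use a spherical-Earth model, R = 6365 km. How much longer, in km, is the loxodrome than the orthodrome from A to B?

Great circle: cos σ = sin φ₁ sin φ₂ + cos φ₁ cos φ₂ cos Δλ,  σ = 1.1349 rad → d_gc = 7223.5 km
Rhumb line: Δψ = +1.1630, q = Δφ/Δψ = 0.6212, d_rh = R√(Δφ²+q²Δλ²) = 7704.1 km
Excess = 7704.1 − 7223.5 = 480.6 ≈ 481 km

481 km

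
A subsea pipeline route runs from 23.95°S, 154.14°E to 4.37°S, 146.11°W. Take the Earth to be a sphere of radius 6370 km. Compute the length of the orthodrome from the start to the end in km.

6744 km

cos σ = sin φ₁ sin φ₂ + cos φ₁ cos φ₂ cos Δλ
      = sin(-23.95°)sin(-4.37°) + cos(-23.95°)cos(-4.37°)cos(59.75°) = 0.4900
σ = 60.660° → d = Rσ = 6370·1.05872 = 6744 km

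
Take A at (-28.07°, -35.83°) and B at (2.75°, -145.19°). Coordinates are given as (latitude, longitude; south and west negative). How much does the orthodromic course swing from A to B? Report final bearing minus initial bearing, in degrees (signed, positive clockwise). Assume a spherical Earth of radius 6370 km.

At departure: θ₁ = atan2(sin Δλ cos φ₂, cos φ₁ sin φ₂ − sin φ₁ cos φ₂ cos Δλ) = 263.13°
At arrival: θ₂ = atan2(sin Δλ cos φ₁, −cos φ₂ sin φ₁ + sin φ₂ cos φ₁ cos Δλ) = 298.71°
Δθ = θ₂ − θ₁ = +35.6°

+35.6°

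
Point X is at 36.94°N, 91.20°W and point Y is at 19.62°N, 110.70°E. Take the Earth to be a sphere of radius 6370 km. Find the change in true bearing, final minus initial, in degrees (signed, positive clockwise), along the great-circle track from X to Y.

-136.0°

Initial bearing θ₁ = atan2(sin Δλ cos φ₂, cos φ₁ sin φ₂ − sin φ₁ cos φ₂ cos Δλ) = 336.12°
Final bearing θ₂ = (initial bearing from the destination back to the start) + 180° = 200.09°
Δθ = θ₂ − θ₁ = -136.0°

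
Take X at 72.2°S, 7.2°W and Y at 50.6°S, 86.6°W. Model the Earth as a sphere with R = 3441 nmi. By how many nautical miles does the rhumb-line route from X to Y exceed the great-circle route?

Great circle: cos σ = sin φ₁ sin φ₂ + cos φ₁ cos φ₂ cos Δλ,  σ = 0.6897 rad → d_gc = 2373.3 nmi
Rhumb line: Δψ = +0.8270, q = Δφ/Δψ = 0.4558, d_rh = R√(Δφ²+q²Δλ²) = 2531.4 nmi
Excess = 2531.4 − 2373.3 = 158.1 ≈ 158 nmi

158 nmi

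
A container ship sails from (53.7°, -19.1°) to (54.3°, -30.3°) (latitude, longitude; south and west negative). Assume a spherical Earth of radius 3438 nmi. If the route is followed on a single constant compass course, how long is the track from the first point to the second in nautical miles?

397 nmi

Δψ = ln[tan(π/4+φ₂/2)/tan(π/4+φ₁/2)] = +0.0178;  Δφ = +0.0105 rad,  Δλ = -0.1955 rad
q = Δφ/Δψ = 0.5878
d = R·√(Δφ² + q²Δλ²) = 3438·0.11537 = 397 nmi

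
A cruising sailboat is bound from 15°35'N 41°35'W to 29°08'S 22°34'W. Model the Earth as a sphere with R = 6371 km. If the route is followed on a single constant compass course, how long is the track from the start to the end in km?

5376 km

Rhumb course C = atan2(Δλ, Δψ) with Δψ = ln[tan(π/4+φ₂/2)/tan(π/4+φ₁/2)] = -0.8073, Δλ = +0.3319 → C = 157.65°
d = R·|Δφ| / |cos C| = 6371·0.78045 / 0.92489 = 5376 km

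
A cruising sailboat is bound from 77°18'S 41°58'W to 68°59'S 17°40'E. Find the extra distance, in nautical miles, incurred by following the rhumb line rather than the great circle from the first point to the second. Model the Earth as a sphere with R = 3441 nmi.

Great circle: cos σ = sin φ₁ sin φ₂ + cos φ₁ cos φ₂ cos Δλ,  σ = 0.3160 rad → d_gc = 1087.2 nmi
Rhumb line: Δψ = +0.5109, q = Δφ/Δψ = 0.2841, d_rh = R√(Δφ²+q²Δλ²) = 1133.5 nmi
Excess = 1133.5 − 1087.2 = 46.3 ≈ 46 nmi

46 nmi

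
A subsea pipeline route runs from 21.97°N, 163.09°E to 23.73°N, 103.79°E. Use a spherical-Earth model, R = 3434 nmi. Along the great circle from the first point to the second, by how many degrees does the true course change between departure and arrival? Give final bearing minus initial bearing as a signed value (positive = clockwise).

At departure: θ₁ = atan2(sin Δλ cos φ₂, cos φ₁ sin φ₂ − sin φ₁ cos φ₂ cos Δλ) = 284.14°
At arrival: θ₂ = atan2(sin Δλ cos φ₁, −cos φ₂ sin φ₁ + sin φ₂ cos φ₁ cos Δλ) = 259.21°
Δθ = θ₂ − θ₁ = -24.9°

-24.9°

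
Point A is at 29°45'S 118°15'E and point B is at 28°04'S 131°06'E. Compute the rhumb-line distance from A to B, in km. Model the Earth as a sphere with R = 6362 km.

1263 km

Δψ = ln[tan(π/4+φ₂/2)/tan(π/4+φ₁/2)] = +0.0336;  Δφ = +0.0294 rad,  Δλ = +0.2243 rad
q = Δφ/Δψ = 0.8753
d = R·√(Δφ² + q²Δλ²) = 6362·0.19850 = 1263 km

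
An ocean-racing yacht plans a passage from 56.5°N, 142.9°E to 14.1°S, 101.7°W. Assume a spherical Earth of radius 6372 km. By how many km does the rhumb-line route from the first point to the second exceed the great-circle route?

581 km

Great circle: cos σ = sin φ₁ sin φ₂ + cos φ₁ cos φ₂ cos Δλ,  σ = 2.0183 rad → d_gc = 12860.9 km
Rhumb line: Δψ = -1.4494, q = Δφ/Δψ = 0.8502, d_rh = R√(Δφ²+q²Δλ²) = 13442.3 km
Excess = 13442.3 − 12860.9 = 581.4 ≈ 581 km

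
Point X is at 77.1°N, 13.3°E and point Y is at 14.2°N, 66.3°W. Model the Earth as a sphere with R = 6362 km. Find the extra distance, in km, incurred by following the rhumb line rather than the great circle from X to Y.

Great circle: cos σ = sin φ₁ sin φ₂ + cos φ₁ cos φ₂ cos Δλ,  σ = 1.2889 rad → d_gc = 8199.93 km
Rhumb line: Δψ = -1.9295, q = Δφ/Δψ = 0.5690, d_rh = R√(Δφ²+q²Δλ²) = 8606.36 km
Excess = 8606.36 − 8199.93 = 406.43 ≈ 406 km

406 km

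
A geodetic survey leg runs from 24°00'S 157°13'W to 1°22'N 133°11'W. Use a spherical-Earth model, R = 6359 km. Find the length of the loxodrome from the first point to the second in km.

Δψ = ln[tan(π/4+φ₂/2)/tan(π/4+φ₁/2)] = +0.4555;  Δφ = +0.4427 rad,  Δλ = +0.4195 rad
q = Δφ/Δψ = 0.9719
d = R·√(Δφ² + q²Δλ²) = 6359·0.60183 = 3827 km

3827 km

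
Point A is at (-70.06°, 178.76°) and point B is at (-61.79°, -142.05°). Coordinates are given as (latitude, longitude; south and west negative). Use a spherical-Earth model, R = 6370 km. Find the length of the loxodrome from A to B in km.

Δψ = ln[tan(π/4+φ₂/2)/tan(π/4+φ₁/2)] = +0.3573;  Δφ = +0.1443 rad,  Δλ = +0.6840 rad
q = Δφ/Δψ = 0.4040
d = R·√(Δφ² + q²Δλ²) = 6370·0.31176 = 1986 km

1986 km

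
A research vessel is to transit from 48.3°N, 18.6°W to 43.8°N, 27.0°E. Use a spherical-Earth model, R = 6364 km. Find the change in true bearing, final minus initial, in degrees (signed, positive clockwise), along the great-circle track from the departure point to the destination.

Initial bearing θ₁ = atan2(sin Δλ cos φ₂, cos φ₁ sin φ₂ − sin φ₁ cos φ₂ cos Δλ) = 80.81°
Final bearing θ₂ = (initial bearing from the destination back to the start) + 180° = 114.51°
Δθ = θ₂ − θ₁ = +33.7°

+33.7°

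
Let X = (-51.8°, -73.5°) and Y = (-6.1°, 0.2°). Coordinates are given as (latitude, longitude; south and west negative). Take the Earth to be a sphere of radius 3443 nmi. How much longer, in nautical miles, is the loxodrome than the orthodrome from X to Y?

94 nmi

Great circle: cos σ = sin φ₁ sin φ₂ + cos φ₁ cos φ₂ cos Δλ,  σ = 1.3118 rad → d_gc = 4516.6 nmi
Rhumb line: Δψ = +0.9538, q = Δφ/Δψ = 0.8362, d_rh = R√(Δφ²+q²Δλ²) = 4610.5 nmi
Excess = 4610.5 − 4516.6 = 93.9 ≈ 94 nmi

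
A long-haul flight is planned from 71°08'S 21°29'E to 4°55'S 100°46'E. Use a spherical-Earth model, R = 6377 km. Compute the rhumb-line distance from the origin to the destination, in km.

Rhumb course C = atan2(Δλ, Δψ) with Δψ = ln[tan(π/4+φ₂/2)/tan(π/4+φ₁/2)] = +1.7090, Δλ = +1.3838 → C = 39.00°
d = R·|Δφ| / |cos C| = 6377·1.15570 / 0.77718 = 9483 km

9483 km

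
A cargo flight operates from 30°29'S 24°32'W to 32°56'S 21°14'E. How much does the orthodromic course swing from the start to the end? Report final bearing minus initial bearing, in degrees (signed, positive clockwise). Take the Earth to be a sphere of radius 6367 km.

At departure: θ₁ = atan2(sin Δλ cos φ₂, cos φ₁ sin φ₂ − sin φ₁ cos φ₂ cos Δλ) = 105.92°
At arrival: θ₂ = atan2(sin Δλ cos φ₁, −cos φ₂ sin φ₁ + sin φ₂ cos φ₁ cos Δλ) = 80.90°
Δθ = θ₂ − θ₁ = -25.0°

-25.0°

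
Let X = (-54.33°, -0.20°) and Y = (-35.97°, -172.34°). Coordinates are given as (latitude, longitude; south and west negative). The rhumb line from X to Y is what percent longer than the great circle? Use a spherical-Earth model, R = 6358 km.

35.5%

Great circle: σ = 1.5611 rad → d_gc = Rσ = 9925.6 km
Rhumb: Δφ = +0.3204, Δλ = -3.0044, Δψ = +0.4604, q = Δφ/Δψ = 0.6960 → d_rh = R√(Δφ²+q²Δλ²) = 13450.8 km
Excess = (13450.8 − 9925.6) / 9925.6 = 3525.2 / 9925.6 = 35.52% ≈ 35.5%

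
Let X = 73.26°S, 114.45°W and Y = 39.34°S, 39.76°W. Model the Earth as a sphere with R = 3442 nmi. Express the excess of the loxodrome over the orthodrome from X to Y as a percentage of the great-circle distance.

Great circle: σ = 0.8421 rad → d_gc = Rσ = 2898.6 nmi
Rhumb: Δφ = +0.5920, Δλ = +1.3036, Δψ = +1.1685, q = Δφ/Δψ = 0.5067 → d_rh = R√(Δφ²+q²Δλ²) = 3052.9 nmi
Excess = (3052.9 − 2898.6) / 2898.6 = 154.3 / 2898.6 = 5.32% ≈ 5.3%

5.3%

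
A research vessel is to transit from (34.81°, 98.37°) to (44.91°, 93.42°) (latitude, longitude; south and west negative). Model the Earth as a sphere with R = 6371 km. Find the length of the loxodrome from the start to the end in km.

Δψ = ln[tan(π/4+φ₂/2)/tan(π/4+φ₁/2)] = +0.2304;  Δφ = +0.1763 rad,  Δλ = -0.0864 rad
q = Δφ/Δψ = 0.7652
d = R·√(Δφ² + q²Δλ²) = 6371·0.18827 = 1199 km

1199 km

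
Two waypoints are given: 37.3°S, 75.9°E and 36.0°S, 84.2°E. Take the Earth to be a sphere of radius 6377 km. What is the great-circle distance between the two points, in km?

cos σ = sin φ₁ sin φ₂ + cos φ₁ cos φ₂ cos Δλ
      = sin(-37.30°)sin(-36.00°) + cos(-37.30°)cos(-36.00°)cos(8.30°) = 0.9930
σ = 6.782° → d = Rσ = 6377·0.11837 = 755 km

755 km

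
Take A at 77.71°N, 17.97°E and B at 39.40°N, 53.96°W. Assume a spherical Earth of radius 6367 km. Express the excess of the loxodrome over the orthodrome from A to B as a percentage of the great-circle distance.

Great circle: σ = 0.8350 rad → d_gc = Rσ = 5316.2 km
Rhumb: Δφ = -0.6686, Δλ = -1.2554, Δψ = -1.4794, q = Δφ/Δψ = 0.4520 → d_rh = R√(Δφ²+q²Δλ²) = 5583.4 km
Excess = (5583.4 − 5316.2) / 5316.2 = 267.2 / 5316.2 = 5.03% ≈ 5.0%

5.0%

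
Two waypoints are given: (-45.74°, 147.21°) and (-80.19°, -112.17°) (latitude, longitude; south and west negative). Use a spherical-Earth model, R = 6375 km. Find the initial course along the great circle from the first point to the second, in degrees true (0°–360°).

N = sin Δλ·cos φ₂ = +0.1675;  D = cos φ₁ sin φ₂ − sin φ₁ cos φ₂ cos Δλ = -0.7102
initial course = atan2(N, D) = 166.73°

166.7°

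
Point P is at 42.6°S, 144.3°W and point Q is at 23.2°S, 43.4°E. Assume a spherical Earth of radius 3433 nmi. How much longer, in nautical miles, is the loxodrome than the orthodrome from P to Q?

1850 nmi

Great circle: cos σ = sin φ₁ sin φ₂ + cos φ₁ cos φ₂ cos Δλ,  σ = 1.9865 rad → d_gc = 6819.6 nmi
Rhumb line: Δψ = +0.4069, q = Δφ/Δψ = 0.8322, d_rh = R√(Δφ²+q²Δλ²) = 8669.6 nmi
Excess = 8669.6 − 6819.6 = 1850.0 ≈ 1850 nmi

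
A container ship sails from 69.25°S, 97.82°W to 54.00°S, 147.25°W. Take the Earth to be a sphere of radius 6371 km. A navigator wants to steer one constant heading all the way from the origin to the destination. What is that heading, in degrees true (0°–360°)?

Δψ = ln[tan(π/4+φ₂/2)/tan(π/4+φ₁/2)] = +0.5736
Δλ = -0.8627 rad (taken the short way round)
course = atan2(Δλ, Δψ) = 303.62°

303.6°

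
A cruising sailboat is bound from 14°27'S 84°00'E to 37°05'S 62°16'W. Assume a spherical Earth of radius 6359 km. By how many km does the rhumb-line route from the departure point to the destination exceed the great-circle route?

1436 km

Great circle: cos σ = sin φ₁ sin φ₂ + cos φ₁ cos φ₂ cos Δλ,  σ = 2.0852 rad → d_gc = 13259.6 km
Rhumb line: Δψ = -0.4429, q = Δφ/Δψ = 0.8919, d_rh = R√(Δφ²+q²Δλ²) = 14695.3 km
Excess = 14695.3 − 13259.6 = 1435.7 ≈ 1436 km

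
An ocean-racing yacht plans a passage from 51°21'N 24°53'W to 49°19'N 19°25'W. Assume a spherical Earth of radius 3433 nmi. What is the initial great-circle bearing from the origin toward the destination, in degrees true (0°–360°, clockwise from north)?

118.1°

θ = atan2( sin Δλ·cos φ₂ ,  cos φ₁ sin φ₂ − sin φ₁ cos φ₂ cos Δλ )
  = atan2(+0.0621, -0.0332) = 118.10°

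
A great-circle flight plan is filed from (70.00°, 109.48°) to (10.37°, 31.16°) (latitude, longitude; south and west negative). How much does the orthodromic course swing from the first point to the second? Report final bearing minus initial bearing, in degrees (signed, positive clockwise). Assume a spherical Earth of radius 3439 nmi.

-62.4°

At departure: θ₁ = atan2(sin Δλ cos φ₂, cos φ₁ sin φ₂ − sin φ₁ cos φ₂ cos Δλ) = 262.57°
At arrival: θ₂ = atan2(sin Δλ cos φ₁, −cos φ₂ sin φ₁ + sin φ₂ cos φ₁ cos Δλ) = 200.17°
Δθ = θ₂ − θ₁ = -62.4°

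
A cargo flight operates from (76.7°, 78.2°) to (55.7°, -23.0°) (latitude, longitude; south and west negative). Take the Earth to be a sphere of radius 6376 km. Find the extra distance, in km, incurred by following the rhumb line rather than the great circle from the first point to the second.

Great circle: cos σ = sin φ₁ sin φ₂ + cos φ₁ cos φ₂ cos Δλ,  σ = 0.6781 rad → d_gc = 4323.6 km
Rhumb line: Δψ = -0.9734, q = Δφ/Δψ = 0.3765, d_rh = R√(Δφ²+q²Δλ²) = 4841.8 km
Excess = 4841.8 − 4323.6 = 518.2 ≈ 518 km

518 km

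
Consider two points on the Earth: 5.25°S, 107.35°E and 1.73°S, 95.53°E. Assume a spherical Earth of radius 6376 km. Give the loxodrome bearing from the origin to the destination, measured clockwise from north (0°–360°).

286.6°

Δψ = ln[tan(π/4+φ₂/2)/tan(π/4+φ₁/2)] = +0.0616
Δλ = -0.2063 rad (taken the short way round)
course = atan2(Δλ, Δψ) = 286.62°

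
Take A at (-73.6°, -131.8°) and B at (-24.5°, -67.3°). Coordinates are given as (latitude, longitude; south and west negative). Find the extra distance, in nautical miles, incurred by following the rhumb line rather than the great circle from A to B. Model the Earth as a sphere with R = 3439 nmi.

121 nmi

Great circle: cos σ = sin φ₁ sin φ₂ + cos φ₁ cos φ₂ cos Δλ,  σ = 1.0374 rad → d_gc = 3567.75 nmi
Rhumb line: Δψ = +1.4960, q = Δφ/Δψ = 0.5728, d_rh = R√(Δφ²+q²Δλ²) = 3688.29 nmi
Excess = 3688.29 − 3567.75 = 120.54 ≈ 121 nmi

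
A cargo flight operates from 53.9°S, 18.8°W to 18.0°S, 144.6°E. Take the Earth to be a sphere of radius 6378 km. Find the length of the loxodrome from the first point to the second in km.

14766 km

Δψ = ln[tan(π/4+φ₂/2)/tan(π/4+φ₁/2)] = +0.8018;  Δφ = +0.6266 rad,  Δλ = +2.8519 rad
q = Δφ/Δψ = 0.7815
d = R·√(Δφ² + q²Δλ²) = 6378·2.31515 = 14766 km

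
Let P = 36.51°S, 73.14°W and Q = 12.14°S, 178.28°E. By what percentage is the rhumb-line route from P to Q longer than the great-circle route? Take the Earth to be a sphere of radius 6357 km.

3.8%

Great circle: σ = 1.6964 rad → d_gc = Rσ = 10783.9 km
Rhumb: Δφ = +0.4253, Δλ = -1.8951, Δψ = +0.4718, q = Δφ/Δψ = 0.9015 → d_rh = R√(Δφ²+q²Δλ²) = 11191.5 km
Excess = (11191.5 − 10783.9) / 10783.9 = 407.6 / 10783.9 = 3.78% ≈ 3.8%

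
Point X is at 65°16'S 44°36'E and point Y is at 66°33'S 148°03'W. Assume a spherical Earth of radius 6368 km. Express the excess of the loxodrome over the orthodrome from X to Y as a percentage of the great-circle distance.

Great circle: σ = 0.8355 rad → d_gc = Rσ = 5320.6 km
Rhumb: Δφ = -0.0224, Δλ = +2.9208, Δψ = -0.0549, q = Δφ/Δψ = 0.4081 → d_rh = R√(Δφ²+q²Δλ²) = 7592.0 km
Excess = (7592.0 − 5320.6) / 5320.6 = 2271.4 / 5320.6 = 42.69% ≈ 42.7%

42.7%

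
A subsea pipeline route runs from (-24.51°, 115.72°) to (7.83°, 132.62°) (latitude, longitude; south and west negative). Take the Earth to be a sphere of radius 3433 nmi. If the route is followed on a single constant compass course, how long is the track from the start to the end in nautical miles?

2175 nmi

Rhumb course C = atan2(Δλ, Δψ) with Δψ = ln[tan(π/4+φ₂/2)/tan(π/4+φ₁/2)] = +0.5785, Δλ = +0.2950 → C = 27.01°
d = R·|Δφ| / |cos C| = 3433·0.56444 / 0.89090 = 2175 nmi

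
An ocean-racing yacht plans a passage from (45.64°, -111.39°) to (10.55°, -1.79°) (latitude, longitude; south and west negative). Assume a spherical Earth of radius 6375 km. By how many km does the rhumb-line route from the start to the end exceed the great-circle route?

541 km

Great circle: cos σ = sin φ₁ sin φ₂ + cos φ₁ cos φ₂ cos Δλ,  σ = 1.6706 rad → d_gc = 10650.3 km
Rhumb line: Δψ = -0.7121, q = Δφ/Δψ = 0.8601, d_rh = R√(Δφ²+q²Δλ²) = 11191.3 km
Excess = 11191.3 − 10650.3 = 541.0 ≈ 541 km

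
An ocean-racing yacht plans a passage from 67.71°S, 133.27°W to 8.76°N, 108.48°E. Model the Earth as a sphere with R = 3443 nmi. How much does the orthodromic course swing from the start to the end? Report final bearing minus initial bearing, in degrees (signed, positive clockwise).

Initial bearing θ₁ = atan2(sin Δλ cos φ₂, cos φ₁ sin φ₂ − sin φ₁ cos φ₂ cos Δλ) = 246.69°
Final bearing θ₂ = (initial bearing from the destination back to the start) + 180° = 339.36°
Δθ = θ₂ − θ₁ = +92.7°

+92.7°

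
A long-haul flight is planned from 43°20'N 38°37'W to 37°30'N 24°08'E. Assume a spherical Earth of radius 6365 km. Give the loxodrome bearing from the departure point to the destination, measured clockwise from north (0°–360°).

Meridional parts: M(φ₁)=+0.8408, M(φ₂)=+0.7070 → ΔM = -0.1339;  Δλ = +1.0952 rad
tan C = Δλ / ΔM = -8.1813 → C = 96.97°

97.0°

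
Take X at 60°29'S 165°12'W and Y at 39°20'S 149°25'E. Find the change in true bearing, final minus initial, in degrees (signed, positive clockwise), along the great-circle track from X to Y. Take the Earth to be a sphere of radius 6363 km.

+36.1°

At departure: θ₁ = atan2(sin Δλ cos φ₂, cos φ₁ sin φ₂ − sin φ₁ cos φ₂ cos Δλ) = 286.25°
At arrival: θ₂ = atan2(sin Δλ cos φ₁, −cos φ₂ sin φ₁ + sin φ₂ cos φ₁ cos Δλ) = 322.30°
Δθ = θ₂ − θ₁ = +36.1°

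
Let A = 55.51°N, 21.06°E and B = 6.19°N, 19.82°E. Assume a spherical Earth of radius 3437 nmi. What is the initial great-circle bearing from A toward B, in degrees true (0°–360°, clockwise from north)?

θ = atan2( sin Δλ·cos φ₂ ,  cos φ₁ sin φ₂ − sin φ₁ cos φ₂ cos Δλ )
  = atan2(-0.0215, -0.7582) = 181.63°

181.6°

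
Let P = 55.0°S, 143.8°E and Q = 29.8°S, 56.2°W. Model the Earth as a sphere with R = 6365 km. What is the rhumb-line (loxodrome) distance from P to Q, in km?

Δψ = ln[tan(π/4+φ₂/2)/tan(π/4+φ₁/2)] = +0.6090;  Δφ = +0.4398 rad,  Δλ = +2.7925 rad
q = Δφ/Δψ = 0.7223
d = R·√(Δφ² + q²Δλ²) = 6365·2.06432 = 13139 km

13139 km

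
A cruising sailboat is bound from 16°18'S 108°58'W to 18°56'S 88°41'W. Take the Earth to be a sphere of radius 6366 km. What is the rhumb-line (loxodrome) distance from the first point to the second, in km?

2168 km

Rhumb course C = atan2(Δλ, Δψ) with Δψ = ln[tan(π/4+φ₂/2)/tan(π/4+φ₁/2)] = -0.0482, Δλ = +0.3540 → C = 97.76°
d = R·|Δφ| / |cos C| = 6366·0.04596 / 0.13498 = 2168 km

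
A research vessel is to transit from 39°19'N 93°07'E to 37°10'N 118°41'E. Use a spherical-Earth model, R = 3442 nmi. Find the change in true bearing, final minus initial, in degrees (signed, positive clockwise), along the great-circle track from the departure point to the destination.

+16.0°

Initial bearing θ₁ = atan2(sin Δλ cos φ₂, cos φ₁ sin φ₂ − sin φ₁ cos φ₂ cos Δλ) = 88.01°
Final bearing θ₂ = (initial bearing from the destination back to the start) + 180° = 104.01°
Δθ = θ₂ − θ₁ = +16.0°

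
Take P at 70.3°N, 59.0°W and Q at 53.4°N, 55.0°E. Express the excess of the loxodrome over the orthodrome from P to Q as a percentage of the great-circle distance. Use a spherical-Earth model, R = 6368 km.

Great circle: σ = 0.8311 rad → d_gc = Rσ = 5292.3 km
Rhumb: Δφ = -0.2950, Δλ = +1.9897, Δψ = -0.6443, q = Δφ/Δψ = 0.4578 → d_rh = R√(Δφ²+q²Δλ²) = 6096.6 km
Excess = (6096.6 − 5292.3) / 5292.3 = 804.3 / 5292.3 = 15.20% ≈ 15.2%

15.2%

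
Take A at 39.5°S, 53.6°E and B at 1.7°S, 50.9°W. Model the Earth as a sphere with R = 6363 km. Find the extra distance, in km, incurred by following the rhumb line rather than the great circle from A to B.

Great circle: cos σ = sin φ₁ sin φ₂ + cos φ₁ cos φ₂ cos Δλ,  σ = 1.7459 rad → d_gc = 11109.4 km
Rhumb line: Δψ = +0.7219, q = Δφ/Δψ = 0.9139, d_rh = R√(Δφ²+q²Δλ²) = 11406.7 km
Excess = 11406.7 − 11109.4 = 297.3 ≈ 297 km

297 km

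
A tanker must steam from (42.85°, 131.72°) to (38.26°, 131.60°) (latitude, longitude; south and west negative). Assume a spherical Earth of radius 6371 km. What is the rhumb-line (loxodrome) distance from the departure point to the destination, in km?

510 km

Rhumb course C = atan2(Δλ, Δψ) with Δψ = ln[tan(π/4+φ₂/2)/tan(π/4+φ₁/2)] = -0.1055, Δλ = -0.0021 → C = 181.14°
d = R·|Δφ| / |cos C| = 6371·0.08011 / 0.99980 = 510 km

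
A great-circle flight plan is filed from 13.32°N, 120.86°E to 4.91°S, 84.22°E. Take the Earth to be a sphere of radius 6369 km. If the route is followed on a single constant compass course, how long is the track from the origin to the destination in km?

Δψ = ln[tan(π/4+φ₂/2)/tan(π/4+φ₁/2)] = -0.3204;  Δφ = -0.3182 rad,  Δλ = -0.6395 rad
q = Δφ/Δψ = 0.9930
d = R·√(Δφ² + q²Δλ²) = 6369·0.71029 = 4524 km

4524 km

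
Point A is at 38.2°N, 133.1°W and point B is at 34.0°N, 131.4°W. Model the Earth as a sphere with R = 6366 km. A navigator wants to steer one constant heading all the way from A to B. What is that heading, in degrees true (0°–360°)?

Δψ = ln[tan(π/4+φ₂/2)/tan(π/4+φ₁/2)] = -0.0908
Δλ = +0.0297 rad (taken the short way round)
course = atan2(Δλ, Δψ) = 161.90°

161.9°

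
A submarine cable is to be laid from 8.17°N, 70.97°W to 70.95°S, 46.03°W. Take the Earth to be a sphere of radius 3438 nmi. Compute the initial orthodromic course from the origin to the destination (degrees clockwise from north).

θ = atan2( sin Δλ·cos φ₂ ,  cos φ₁ sin φ₂ − sin φ₁ cos φ₂ cos Δλ )
  = atan2(+0.1376, -0.9777) = 171.99°

172.0°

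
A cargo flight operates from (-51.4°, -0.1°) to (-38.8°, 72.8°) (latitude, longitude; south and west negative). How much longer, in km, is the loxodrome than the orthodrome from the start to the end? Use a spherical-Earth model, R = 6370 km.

Great circle: cos σ = sin φ₁ sin φ₂ + cos φ₁ cos φ₂ cos Δλ,  σ = 0.8858 rad → d_gc = 5642.5 km
Rhumb line: Δψ = +0.3135, q = Δφ/Δψ = 0.7016, d_rh = R√(Δφ²+q²Δλ²) = 5856.1 km
Excess = 5856.1 − 5642.5 = 213.6 ≈ 214 km

214 km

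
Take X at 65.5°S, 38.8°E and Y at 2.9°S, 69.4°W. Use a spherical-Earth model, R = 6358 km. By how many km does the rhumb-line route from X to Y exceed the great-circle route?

Great circle: cos σ = sin φ₁ sin φ₂ + cos φ₁ cos φ₂ cos Δλ,  σ = 1.6542 rad → d_gc = 10517.5 km
Rhumb line: Δψ = +1.4767, q = Δφ/Δψ = 0.7399, d_rh = R√(Δφ²+q²Δλ²) = 11277.2 km
Excess = 11277.2 − 10517.5 = 759.7 ≈ 760 km

760 km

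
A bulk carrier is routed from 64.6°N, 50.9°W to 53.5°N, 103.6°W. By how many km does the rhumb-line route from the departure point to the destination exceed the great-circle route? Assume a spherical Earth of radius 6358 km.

85 km

Great circle: cos σ = sin φ₁ sin φ₂ + cos φ₁ cos φ₂ cos Δλ,  σ = 0.4933 rad → d_gc = 3136.5 km
Rhumb line: Δψ = -0.3806, q = Δφ/Δψ = 0.5090, d_rh = R√(Δφ²+q²Δλ²) = 3221.2 km
Excess = 3221.2 − 3136.5 = 84.7 ≈ 85 km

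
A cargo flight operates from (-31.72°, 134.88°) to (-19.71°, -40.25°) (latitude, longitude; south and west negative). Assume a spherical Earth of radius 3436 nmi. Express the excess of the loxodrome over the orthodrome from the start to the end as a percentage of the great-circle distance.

Great circle: σ = 2.2403 rad → d_gc = Rσ = 7697.6 nmi
Rhumb: Δφ = +0.2096, Δλ = -3.0566, Δψ = +0.2333, q = Δφ/Δψ = 0.8985 → d_rh = R√(Δφ²+q²Δλ²) = 9464.4 nmi
Excess = (9464.4 − 7697.6) / 7697.6 = 1766.8 / 7697.6 = 22.953% ≈ 23.0%

23.0%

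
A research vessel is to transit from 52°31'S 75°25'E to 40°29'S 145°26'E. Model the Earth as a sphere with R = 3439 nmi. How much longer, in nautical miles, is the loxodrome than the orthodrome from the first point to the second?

103 nmi

Great circle: cos σ = sin φ₁ sin φ₂ + cos φ₁ cos φ₂ cos Δλ,  σ = 0.8321 rad → d_gc = 2861.44 nmi
Rhumb line: Δψ = +0.3069, q = Δφ/Δψ = 0.6843, d_rh = R√(Δφ²+q²Δλ²) = 2964.93 nmi
Excess = 2964.93 − 2861.44 = 103.49 ≈ 103 nmi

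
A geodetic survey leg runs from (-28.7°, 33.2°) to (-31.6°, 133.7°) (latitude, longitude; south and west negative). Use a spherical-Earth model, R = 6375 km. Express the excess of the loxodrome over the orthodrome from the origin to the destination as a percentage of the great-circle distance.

Great circle: σ = 1.4551 rad → d_gc = Rσ = 9276.0 km
Rhumb: Δφ = -0.0506, Δλ = +1.7541, Δψ = -0.0585, q = Δφ/Δψ = 0.8646 → d_rh = R√(Δφ²+q²Δλ²) = 9673.0 km
Excess = (9673.0 − 9276.0) / 9276.0 = 397.0 / 9276.0 = 4.28% ≈ 4.3%

4.3%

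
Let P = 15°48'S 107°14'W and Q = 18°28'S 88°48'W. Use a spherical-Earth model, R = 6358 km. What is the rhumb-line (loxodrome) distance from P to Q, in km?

1977 km

Δψ = ln[tan(π/4+φ₂/2)/tan(π/4+φ₁/2)] = -0.0487;  Δφ = -0.0465 rad,  Δλ = +0.3217 rad
q = Δφ/Δψ = 0.9555
d = R·√(Δφ² + q²Δλ²) = 6358·0.31092 = 1977 km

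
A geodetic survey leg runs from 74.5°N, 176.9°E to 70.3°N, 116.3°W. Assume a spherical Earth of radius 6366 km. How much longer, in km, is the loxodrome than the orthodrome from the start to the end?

117 km

Great circle: cos σ = sin φ₁ sin φ₂ + cos φ₁ cos φ₂ cos Δλ,  σ = 0.3401 rad → d_gc = 2165.1 km
Rhumb line: Δψ = -0.2436, q = Δφ/Δψ = 0.3010, d_rh = R√(Δφ²+q²Δλ²) = 2281.9 km
Excess = 2281.9 − 2165.1 = 116.8 ≈ 117 km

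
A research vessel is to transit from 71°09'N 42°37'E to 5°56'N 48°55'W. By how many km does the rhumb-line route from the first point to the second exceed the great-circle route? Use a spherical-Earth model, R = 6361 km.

534 km

Great circle: cos σ = sin φ₁ sin φ₂ + cos φ₁ cos φ₂ cos Δλ,  σ = 1.4814 rad → d_gc = 9423.5 km
Rhumb line: Δψ = -1.6920, q = Δφ/Δψ = 0.6727, d_rh = R√(Δφ²+q²Δλ²) = 9957.7 km
Excess = 9957.7 − 9423.5 = 534.2 ≈ 534 km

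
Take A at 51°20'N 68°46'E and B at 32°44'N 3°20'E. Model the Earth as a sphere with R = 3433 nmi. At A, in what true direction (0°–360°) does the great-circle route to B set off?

N = sin Δλ·cos φ₂ = -0.7650;  D = cos φ₁ sin φ₂ − sin φ₁ cos φ₂ cos Δλ = +0.0648
initial course = atan2(N, D) = 274.84°

274.8°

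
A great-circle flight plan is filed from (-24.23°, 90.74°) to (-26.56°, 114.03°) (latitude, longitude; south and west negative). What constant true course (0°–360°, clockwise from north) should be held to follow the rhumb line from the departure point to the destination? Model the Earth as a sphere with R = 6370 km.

Meridional parts: M(φ₁)=-0.4361, M(φ₂)=-0.4811 → ΔM = -0.0450;  Δλ = +0.4065 rad
tan C = Δλ / ΔM = -9.0289 → C = 96.32°

96.3°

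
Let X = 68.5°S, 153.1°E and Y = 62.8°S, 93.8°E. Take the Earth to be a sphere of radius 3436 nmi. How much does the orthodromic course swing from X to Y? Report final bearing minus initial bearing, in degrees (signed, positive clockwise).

At departure: θ₁ = atan2(sin Δλ cos φ₂, cos φ₁ sin φ₂ − sin φ₁ cos φ₂ cos Δλ) = 254.52°
At arrival: θ₂ = atan2(sin Δλ cos φ₁, −cos φ₂ sin φ₁ + sin φ₂ cos φ₁ cos Δλ) = 309.40°
Δθ = θ₂ − θ₁ = +54.9°

+54.9°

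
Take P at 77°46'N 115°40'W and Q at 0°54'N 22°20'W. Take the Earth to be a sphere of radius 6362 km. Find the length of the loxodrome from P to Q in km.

10590 km

Δψ = ln[tan(π/4+φ₂/2)/tan(π/4+φ₁/2)] = -2.2177;  Δφ = -1.3416 rad,  Δλ = +1.6290 rad
q = Δφ/Δψ = 0.6049
d = R·√(Δφ² + q²Δλ²) = 6362·1.66461 = 10590 km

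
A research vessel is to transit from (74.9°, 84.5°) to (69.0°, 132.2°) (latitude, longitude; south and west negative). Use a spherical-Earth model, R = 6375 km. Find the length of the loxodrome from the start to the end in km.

1757 km

Rhumb course C = atan2(Δλ, Δψ) with Δψ = ln[tan(π/4+φ₂/2)/tan(π/4+φ₁/2)] = -0.3353, Δλ = +0.8325 → C = 111.94°
d = R·|Δφ| / |cos C| = 6375·0.10297 / 0.37359 = 1757 km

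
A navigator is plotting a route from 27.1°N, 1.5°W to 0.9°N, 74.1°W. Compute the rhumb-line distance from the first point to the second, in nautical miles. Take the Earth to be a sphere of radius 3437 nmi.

4469 nmi

Rhumb course C = atan2(Δλ, Δψ) with Δψ = ln[tan(π/4+φ₂/2)/tan(π/4+φ₁/2)] = -0.4760, Δλ = -1.2671 → C = 249.41°
d = R·|Δφ| / |cos C| = 3437·0.45728 / 0.35164 = 4469 nmi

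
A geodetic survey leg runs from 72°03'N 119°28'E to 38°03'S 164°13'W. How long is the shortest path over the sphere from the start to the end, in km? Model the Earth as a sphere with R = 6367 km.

cos σ = sin φ₁ sin φ₂ + cos φ₁ cos φ₂ cos Δλ
      = sin(72.05°)sin(-38.05°) + cos(72.05°)cos(-38.05°)cos(76.32°) = -0.5289
σ = 121.934° → d = Rσ = 6367·2.12815 = 13550 km

13550 km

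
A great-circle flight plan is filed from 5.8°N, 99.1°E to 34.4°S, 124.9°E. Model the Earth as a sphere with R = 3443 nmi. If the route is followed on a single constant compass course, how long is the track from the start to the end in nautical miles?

2826 nmi

Δψ = ln[tan(π/4+φ₂/2)/tan(π/4+φ₁/2)] = -0.7415;  Δφ = -0.7016 rad,  Δλ = +0.4503 rad
q = Δφ/Δψ = 0.9462
d = R·√(Δφ² + q²Δλ²) = 3443·0.82086 = 2826 nmi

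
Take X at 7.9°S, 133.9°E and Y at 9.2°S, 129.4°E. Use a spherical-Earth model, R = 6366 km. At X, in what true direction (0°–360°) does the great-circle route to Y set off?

N = sin Δλ·cos φ₂ = -0.0774;  D = cos φ₁ sin φ₂ − sin φ₁ cos φ₂ cos Δλ = -0.0231
initial course = atan2(N, D) = 253.39°

253.4°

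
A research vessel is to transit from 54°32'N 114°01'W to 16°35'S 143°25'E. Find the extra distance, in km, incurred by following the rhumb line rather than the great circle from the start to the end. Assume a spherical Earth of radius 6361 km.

Great circle: cos σ = sin φ₁ sin φ₂ + cos φ₁ cos φ₂ cos Δλ,  σ = 1.9320 rad → d_gc = 12289.76 km
Rhumb line: Δψ = -1.4337, q = Δφ/Δψ = 0.8658, d_rh = R√(Δφ²+q²Δλ²) = 12630.33 km
Excess = 12630.33 − 12289.76 = 340.57 ≈ 341 km

341 km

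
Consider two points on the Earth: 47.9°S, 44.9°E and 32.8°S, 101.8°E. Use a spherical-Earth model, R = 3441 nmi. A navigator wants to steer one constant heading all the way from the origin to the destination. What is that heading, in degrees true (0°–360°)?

70.7°

Meridional parts: M(φ₁)=-0.9549, M(φ₂)=-0.6066 → ΔM = +0.3483;  Δλ = +0.9931 rad
tan C = Δλ / ΔM = +2.8513 → C = 70.67°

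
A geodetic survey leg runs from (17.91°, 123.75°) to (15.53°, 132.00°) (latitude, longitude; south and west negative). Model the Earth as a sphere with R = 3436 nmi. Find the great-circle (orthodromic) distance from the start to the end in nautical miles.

Haversine: a = sin²(Δφ/2)+cos φ₁ cos φ₂ sin²(Δλ/2) = 0.00518;  σ = 2·atan2(√a,√(1−a))
σ = 8.251° → d = Rσ = 3436·0.14400 = 495 nmi

495 nmi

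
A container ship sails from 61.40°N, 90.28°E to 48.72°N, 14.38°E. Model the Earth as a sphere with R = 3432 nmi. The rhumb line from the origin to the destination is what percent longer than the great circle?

5.4%

Great circle: σ = 0.7426 rad → d_gc = Rσ = 2548.5 nmi
Rhumb: Δφ = -0.2213, Δλ = -1.3247, Δψ = -0.3905, q = Δφ/Δψ = 0.5667 → d_rh = R√(Δφ²+q²Δλ²) = 2686.1 nmi
Excess = (2686.1 − 2548.5) / 2548.5 = 137.6 / 2548.5 = 5.40% ≈ 5.4%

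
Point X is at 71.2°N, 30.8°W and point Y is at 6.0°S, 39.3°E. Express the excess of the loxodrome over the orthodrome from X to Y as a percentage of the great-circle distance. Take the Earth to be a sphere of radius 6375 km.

Great circle: σ = 1.5607 rad → d_gc = Rσ = 9949.2 km
Rhumb: Δφ = -1.3474, Δλ = +1.2235, Δψ = -1.9034, q = Δφ/Δψ = 0.7079 → d_rh = R√(Δφ²+q²Δλ²) = 10211.1 km
Excess = (10211.1 − 9949.2) / 9949.2 = 261.9 / 9949.2 = 2.63% ≈ 2.6%

2.6%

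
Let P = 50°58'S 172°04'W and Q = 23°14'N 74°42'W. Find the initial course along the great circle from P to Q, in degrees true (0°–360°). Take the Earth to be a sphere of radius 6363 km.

N = sin Δλ·cos φ₂ = +0.9113;  D = cos φ₁ sin φ₂ − sin φ₁ cos φ₂ cos Δλ = +0.1569
initial course = atan2(N, D) = 80.23°

80.2°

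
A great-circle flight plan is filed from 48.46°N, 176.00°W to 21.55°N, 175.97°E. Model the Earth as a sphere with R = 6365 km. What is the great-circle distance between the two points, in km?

Haversine: a = sin²(Δφ/2)+cos φ₁ cos φ₂ sin²(Δλ/2) = 0.05716;  σ = 2·atan2(√a,√(1−a))
σ = 27.666° → d = Rσ = 6365·0.48286 = 3073 km

3073 km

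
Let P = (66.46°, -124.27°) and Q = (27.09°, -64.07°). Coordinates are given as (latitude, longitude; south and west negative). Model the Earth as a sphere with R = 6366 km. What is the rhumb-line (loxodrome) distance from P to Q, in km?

Δψ = ln[tan(π/4+φ₂/2)/tan(π/4+φ₁/2)] = -1.0770;  Δφ = -0.6871 rad,  Δλ = +1.0507 rad
q = Δφ/Δψ = 0.6380
d = R·√(Δφ² + q²Δλ²) = 6366·0.95997 = 6111 km

6111 km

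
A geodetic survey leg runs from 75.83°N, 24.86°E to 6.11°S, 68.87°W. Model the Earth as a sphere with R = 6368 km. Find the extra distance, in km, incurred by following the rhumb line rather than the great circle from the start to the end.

Great circle: cos σ = sin φ₁ sin φ₂ + cos φ₁ cos φ₂ cos Δλ,  σ = 1.6901 rad → d_gc = 10762.6 km
Rhumb line: Δψ = -2.1920, q = Δφ/Δψ = 0.6524, d_rh = R√(Δφ²+q²Δλ²) = 11363.7 km
Excess = 11363.7 − 10762.6 = 601.1 ≈ 601 km

601 km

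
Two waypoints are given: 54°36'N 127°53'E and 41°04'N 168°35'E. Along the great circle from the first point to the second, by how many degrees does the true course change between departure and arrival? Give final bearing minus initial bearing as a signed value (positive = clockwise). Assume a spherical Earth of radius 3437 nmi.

Initial bearing θ₁ = atan2(sin Δλ cos φ₂, cos φ₁ sin φ₂ − sin φ₁ cos φ₂ cos Δλ) = 99.85°
Final bearing θ₂ = (initial bearing from the destination back to the start) + 180° = 130.80°
Δθ = θ₂ − θ₁ = +30.9°

+30.9°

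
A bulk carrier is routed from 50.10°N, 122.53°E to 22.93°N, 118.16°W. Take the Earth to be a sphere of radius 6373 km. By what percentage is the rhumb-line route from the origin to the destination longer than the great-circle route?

9.4%

Great circle: σ = 1.5611 rad → d_gc = Rσ = 9948.9 km
Rhumb: Δφ = -0.4742, Δλ = +2.0824, Δψ = -0.6021, q = Δφ/Δψ = 0.7876 → d_rh = R√(Δφ²+q²Δλ²) = 10880.6 km
Excess = (10880.6 − 9948.9) / 9948.9 = 931.7 / 9948.9 = 9.36% ≈ 9.4%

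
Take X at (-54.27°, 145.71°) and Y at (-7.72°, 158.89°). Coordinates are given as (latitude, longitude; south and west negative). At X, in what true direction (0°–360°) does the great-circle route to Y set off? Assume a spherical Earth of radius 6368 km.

17.8°

N = sin Δλ·cos φ₂ = +0.2259;  D = cos φ₁ sin φ₂ − sin φ₁ cos φ₂ cos Δλ = +0.7048
initial course = atan2(N, D) = 17.78°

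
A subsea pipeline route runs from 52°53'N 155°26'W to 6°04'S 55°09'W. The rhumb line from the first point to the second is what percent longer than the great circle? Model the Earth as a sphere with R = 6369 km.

3.3%

Great circle: σ = 1.7634 rad → d_gc = Rσ = 11231.0 km
Rhumb: Δφ = -1.0289, Δλ = +1.7503, Δψ = -1.1975, q = Δφ/Δψ = 0.8592 → d_rh = R√(Δφ²+q²Δλ²) = 11604.6 km
Excess = (11604.6 − 11231.0) / 11231.0 = 373.6 / 11231.0 = 3.33% ≈ 3.3%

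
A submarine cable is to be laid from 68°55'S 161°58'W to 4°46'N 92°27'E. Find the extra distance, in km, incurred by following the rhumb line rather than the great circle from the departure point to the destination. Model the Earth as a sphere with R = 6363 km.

724 km

Great circle: cos σ = sin φ₁ sin φ₂ + cos φ₁ cos φ₂ cos Δλ,  σ = 1.7455 rad → d_gc = 11106.8 km
Rhumb line: Δψ = +1.7648, q = Δφ/Δψ = 0.7287, d_rh = R√(Δφ²+q²Δλ²) = 11830.8 km
Excess = 11830.8 − 11106.8 = 724.0 ≈ 724 km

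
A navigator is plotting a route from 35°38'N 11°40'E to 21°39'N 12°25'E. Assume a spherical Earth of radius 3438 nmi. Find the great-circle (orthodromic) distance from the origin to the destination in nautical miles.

cos σ = sin φ₁ sin φ₂ + cos φ₁ cos φ₂ cos Δλ
      = sin(35.63°)sin(21.65°) + cos(35.63°)cos(21.65°)cos(0.75°) = 0.9703
σ = 13.999° → d = Rσ = 3438·0.24432 = 840 nmi

840 nmi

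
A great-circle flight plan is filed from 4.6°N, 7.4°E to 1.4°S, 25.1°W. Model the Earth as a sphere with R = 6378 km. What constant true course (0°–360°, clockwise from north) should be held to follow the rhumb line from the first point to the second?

259.5°

Δψ = ln[tan(π/4+φ₂/2)/tan(π/4+φ₁/2)] = -0.1048
Δλ = -0.5672 rad (taken the short way round)
course = atan2(Δλ, Δψ) = 259.53°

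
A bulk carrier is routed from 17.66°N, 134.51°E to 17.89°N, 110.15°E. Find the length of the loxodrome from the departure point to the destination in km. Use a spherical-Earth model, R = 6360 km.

Δψ = ln[tan(π/4+φ₂/2)/tan(π/4+φ₁/2)] = +0.0042;  Δφ = +0.0040 rad,  Δλ = -0.4252 rad
q = Δφ/Δψ = 0.9523
d = R·√(Δφ² + q²Δλ²) = 6360·0.40489 = 2575 km

2575 km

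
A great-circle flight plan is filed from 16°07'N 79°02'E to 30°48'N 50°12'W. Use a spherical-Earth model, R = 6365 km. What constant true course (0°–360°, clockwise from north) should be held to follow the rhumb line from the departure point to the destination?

Δψ = ln[tan(π/4+φ₂/2)/tan(π/4+φ₁/2)] = +0.2804
Δλ = -2.2555 rad (taken the short way round)
course = atan2(Δλ, Δψ) = 277.09°

277.1°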